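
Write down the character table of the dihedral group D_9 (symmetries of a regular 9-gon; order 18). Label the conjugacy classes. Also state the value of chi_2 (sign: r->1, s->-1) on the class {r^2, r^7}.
Conjugacy classes: {e} of size 1, {r^1, r^8} of size 2, {r^2, r^7} of size 2, {r^3, r^6} of size 2, {r^4, r^5} of size 2, {s, sr, ..., sr^8} of size 9.
Character table:
  irrep \ class              {e} (size 1)  {r^1, r^8} (size 2)  {r^2, r^7} (size 2)  {r^3, r^6} (size 2)  {r^4, r^5} (size 2)  {s, sr, ..., sr^8} (size 9)
  chi_1 (triv)               1             1                    1                    1                    1                    1                          
  chi_2 (sign: r->1, s->-1)  1             1                    1                    1                    1                    -1                         
  chi_3 (2d, j=1)            2             2*cos(2*pi/9)        2*cos(4*pi/9)        -1                   -2*cos(pi/9)         0                          
  chi_4 (2d, j=2)            2             2*cos(4*pi/9)        -2*cos(pi/9)         -1                   2*cos(2*pi/9)        0                          
  chi_5 (2d, j=3)            2             -1                   -1                   2                    -1                   0                          
  chi_6 (2d, j=4)            2             -2*cos(pi/9)         2*cos(2*pi/9)        -1                   2*cos(4*pi/9)        0                          

Spot check: chi_2 (sign: r->1, s->-1) on {r^2, r^7} = 1.

Argument: D_9 has order 2*9 = 18 with 6 conjugacy classes, hence 6 irreducibles. Sum of squared dims 1 + 1 + 4 + 4 + 4 + 4 = 18 = |G|. Linear characters come from the abelianisation; the 2-dimensional irreps have character r^k -> 2*cos(2*pi*j*k/9), reflections -> 0.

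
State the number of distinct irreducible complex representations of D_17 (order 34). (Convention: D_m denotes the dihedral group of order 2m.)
10

Details: The number of irreducible complex representations of a finite group equals its number of conjugacy classes. D_17 has 10 conjugacy classes ((n+3)/2 for n odd), so D_17 (order 34) has exactly 10 irreducible complex representations.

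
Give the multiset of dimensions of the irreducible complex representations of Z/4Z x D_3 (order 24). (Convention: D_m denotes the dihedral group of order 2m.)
Dimensions: 1, 1, 1, 1, 1, 1, 1, 1, 2, 2, 2, 2

Details: There are 12 irreducibles (= number of conjugacy classes). Their dimensions d_i satisfy sum d_i^2 = |G| = 24: 1 + 1 + 1 + 1 + 1 + 1 + 1 + 1 + 4 + 4 + 4 + 4 = 24. (For the product with Z/4Z: each of the 4 1-dim characters of Z/4Z tensors with each irrep of D_3, giving 4 copies of each D_3-dimension.)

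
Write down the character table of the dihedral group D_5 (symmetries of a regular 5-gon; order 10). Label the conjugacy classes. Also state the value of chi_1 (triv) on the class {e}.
Conjugacy classes: {e} of size 1, {r^1, r^4} of size 2, {r^2, r^3} of size 2, {s, sr, ..., sr^4} of size 5.
Character table:
  irrep \ class              {e} (size 1)  {r^1, r^4} (size 2)  {r^2, r^3} (size 2)  {s, sr, ..., sr^4} (size 5)
  chi_1 (triv)               1             1                    1                    1                          
  chi_2 (sign: r->1, s->-1)  1             1                    1                    -1                         
  chi_3 (2d, j=1)            2             -1/2 + sqrt(5)/2     -sqrt(5)/2 - 1/2     0                          
  chi_4 (2d, j=2)            2             -sqrt(5)/2 - 1/2     -1/2 + sqrt(5)/2     0                          

Spot check: chi_1 (triv) on {e} = 1.

Derivation: D_5 has order 2*5 = 10 with 4 conjugacy classes, hence 4 irreducibles. Sum of squared dims 1 + 1 + 4 + 4 = 10 = |G|. Linear characters come from the abelianisation; the 2-dimensional irreps have character r^k -> 2*cos(2*pi*j*k/5), reflections -> 0.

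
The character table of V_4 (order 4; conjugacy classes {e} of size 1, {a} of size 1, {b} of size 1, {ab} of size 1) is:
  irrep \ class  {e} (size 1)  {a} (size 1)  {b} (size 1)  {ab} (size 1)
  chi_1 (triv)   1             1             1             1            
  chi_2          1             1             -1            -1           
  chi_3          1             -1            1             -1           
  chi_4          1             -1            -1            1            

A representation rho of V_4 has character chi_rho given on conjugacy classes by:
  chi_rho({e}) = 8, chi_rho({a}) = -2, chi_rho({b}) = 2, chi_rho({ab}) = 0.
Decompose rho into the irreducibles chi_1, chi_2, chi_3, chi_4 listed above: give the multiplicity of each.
Multiplicities: chi_1: 2, chi_2: 1, chi_3: 3, chi_4: 2.

Proof sketch: Use <chi_rho, chi> = (1/|G|) sum_C |C| * chi_rho(C) * conj(chi(C)) with |G| = 4 for each irreducible chi in the table:
  <chi_rho, chi_1> = (1/4)[1*(8)*conj(1) + 1*(-2)*conj(1) + 1*(2)*conj(1) + 1*(0)*conj(1)]
      = (1/4)[(8) + (-2) + (2) + (0)] = 8/4 = 2
  <chi_rho, chi_2> = (1/4)[1*(8)*conj(1) + 1*(-2)*conj(1) + 1*(2)*conj(-1) + 1*(0)*conj(-1)]
      = (1/4)[(8) + (-2) + (-2) + (0)] = 4/4 = 1
  <chi_rho, chi_3> = (1/4)[1*(8)*conj(1) + 1*(-2)*conj(-1) + 1*(2)*conj(1) + 1*(0)*conj(-1)]
      = (1/4)[(8) + (2) + (2) + (0)] = 12/4 = 3
  <chi_rho, chi_4> = (1/4)[1*(8)*conj(1) + 1*(-2)*conj(-1) + 1*(2)*conj(-1) + 1*(0)*conj(1)]
      = (1/4)[(8) + (2) + (-2) + (0)] = 8/4 = 2
Dimension check: dim(rho) = sum (mult * dim) = 2*1 + 1*1 + 3*1 + 2*1 = 8 = chi_rho(e) = 8.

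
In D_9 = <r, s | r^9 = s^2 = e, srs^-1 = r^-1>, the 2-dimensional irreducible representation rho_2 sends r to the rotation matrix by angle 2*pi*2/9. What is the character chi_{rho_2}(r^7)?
chi_{rho_2}(r^7) = 2*cos(2*pi*2*7/9) = -2*cos(pi/9)

Proof sketch: rho_2(r^7) is rotation by angle 2*pi*2*7/9, whose trace is 2*cos(2*pi*2*7/9) = -2*cos(pi/9).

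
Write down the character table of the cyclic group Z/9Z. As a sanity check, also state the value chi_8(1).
Character table of Z/9Z (irreps indexed chi_0,...,chi_8 with chi_k(m) = zeta_9^(k*m), zeta_9 = exp(2*pi*i/9)):
  irrep \ class  {0} (size 1)  {1} (size 1)    {2} (size 1)    {3} (size 1)    {4} (size 1)    {5} (size 1)    {6} (size 1)    {7} (size 1)    {8} (size 1)  
  chi_0          1             1               1               1               1               1               1               1               1             
  chi_1          1             exp(2*I*pi/9)   exp(4*I*pi/9)   exp(2*I*pi/3)   exp(8*I*pi/9)   exp(-8*I*pi/9)  exp(-2*I*pi/3)  exp(-4*I*pi/9)  exp(-2*I*pi/9)
  chi_2          1             exp(4*I*pi/9)   exp(8*I*pi/9)   exp(-2*I*pi/3)  exp(-2*I*pi/9)  exp(2*I*pi/9)   exp(2*I*pi/3)   exp(-8*I*pi/9)  exp(-4*I*pi/9)
  chi_3          1             exp(2*I*pi/3)   exp(-2*I*pi/3)  1               exp(2*I*pi/3)   exp(-2*I*pi/3)  1               exp(2*I*pi/3)   exp(-2*I*pi/3)
  chi_4          1             exp(8*I*pi/9)   exp(-2*I*pi/9)  exp(2*I*pi/3)   exp(-4*I*pi/9)  exp(4*I*pi/9)   exp(-2*I*pi/3)  exp(2*I*pi/9)   exp(-8*I*pi/9)
  chi_5          1             exp(-8*I*pi/9)  exp(2*I*pi/9)   exp(-2*I*pi/3)  exp(4*I*pi/9)   exp(-4*I*pi/9)  exp(2*I*pi/3)   exp(-2*I*pi/9)  exp(8*I*pi/9) 
  chi_6          1             exp(-2*I*pi/3)  exp(2*I*pi/3)   1               exp(-2*I*pi/3)  exp(2*I*pi/3)   1               exp(-2*I*pi/3)  exp(2*I*pi/3) 
  chi_7          1             exp(-4*I*pi/9)  exp(-8*I*pi/9)  exp(2*I*pi/3)   exp(2*I*pi/9)   exp(-2*I*pi/9)  exp(-2*I*pi/3)  exp(8*I*pi/9)   exp(4*I*pi/9) 
  chi_8          1             exp(-2*I*pi/9)  exp(-4*I*pi/9)  exp(-2*I*pi/3)  exp(-8*I*pi/9)  exp(8*I*pi/9)   exp(2*I*pi/3)   exp(4*I*pi/9)   exp(2*I*pi/9) 

Spot check: chi_8(1) = zeta_9^(8*1) = zeta_9^8 = exp(-2*I*pi/9).

Z/9Z is abelian, so all 9 irreducible complex representations are 1-dimensional. They are given by chi_k(m) = zeta_9^(k*m) for k = 0,...,8. Row orthogonality: sum_m chi_k(m) conj(chi_l(m)) = 9 * [k = l].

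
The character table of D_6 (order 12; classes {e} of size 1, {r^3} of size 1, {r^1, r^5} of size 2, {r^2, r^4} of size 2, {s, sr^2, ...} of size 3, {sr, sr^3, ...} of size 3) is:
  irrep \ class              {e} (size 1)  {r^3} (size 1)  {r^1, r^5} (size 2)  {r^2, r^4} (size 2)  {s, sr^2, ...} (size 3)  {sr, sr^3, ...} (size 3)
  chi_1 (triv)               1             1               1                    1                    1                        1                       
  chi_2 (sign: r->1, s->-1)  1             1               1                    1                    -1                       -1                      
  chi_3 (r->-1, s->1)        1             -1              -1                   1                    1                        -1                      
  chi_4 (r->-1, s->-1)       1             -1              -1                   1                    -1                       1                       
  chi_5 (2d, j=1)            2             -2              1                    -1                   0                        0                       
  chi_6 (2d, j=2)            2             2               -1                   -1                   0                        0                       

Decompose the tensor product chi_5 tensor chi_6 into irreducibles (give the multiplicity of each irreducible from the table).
chi_5 tensor chi_6 = chi_3 + chi_4 + chi_5 (all other irreducibles have multiplicity 0).

Solution. The character of a tensor product is the pointwise product (chi_5 * chi_6)(C) = chi_5(C) * chi_6(C):
  {e}: (2)*(2), {r^3}: (-2)*(2), {r^1, r^5}: (1)*(-1), {r^2, r^4}: (-1)*(-1), {s, sr^2, ...}: (0)*(0), {sr, sr^3, ...}: (0)*(0)
so (chi_5 * chi_6) takes values
  {e} -> 4, {r^3} -> -4, {r^1, r^5} -> -1, {r^2, r^4} -> 1, {s, sr^2, ...} -> 0, {sr, sr^3, ...} -> 0.
Now take the inner product of this character with each irreducible chi from the table, <chi_5*chi_6, chi> = (1/12) sum_C |C| (chi_5*chi_6)(C) conj(chi(C)):
  <chi_5*chi_6, chi_1> = (1/12)[1*(4)*conj(1) + 1*(-4)*conj(1) + 2*(-1)*conj(1) + 2*(1)*conj(1) + 3*(0)*conj(1) + 3*(0)*conj(1)]
      = (1/12)[(4) + (-4) + (-2) + (2) + (0) + (0)] = 0/12 = 0
  <chi_5*chi_6, chi_2> = (1/12)[1*(4)*conj(1) + 1*(-4)*conj(1) + 2*(-1)*conj(1) + 2*(1)*conj(1) + 3*(0)*conj(-1) + 3*(0)*conj(-1)]
      = (1/12)[(4) + (-4) + (-2) + (2) + (0) + (0)] = 0/12 = 0
  <chi_5*chi_6, chi_3> = (1/12)[1*(4)*conj(1) + 1*(-4)*conj(-1) + 2*(-1)*conj(-1) + 2*(1)*conj(1) + 3*(0)*conj(1) + 3*(0)*conj(-1)]
      = (1/12)[(4) + (4) + (2) + (2) + (0) + (0)] = 12/12 = 1
  <chi_5*chi_6, chi_4> = (1/12)[1*(4)*conj(1) + 1*(-4)*conj(-1) + 2*(-1)*conj(-1) + 2*(1)*conj(1) + 3*(0)*conj(-1) + 3*(0)*conj(1)]
      = (1/12)[(4) + (4) + (2) + (2) + (0) + (0)] = 12/12 = 1
  <chi_5*chi_6, chi_5> = (1/12)[1*(4)*conj(2) + 1*(-4)*conj(-2) + 2*(-1)*conj(1) + 2*(1)*conj(-1) + 3*(0)*conj(0) + 3*(0)*conj(0)]
      = (1/12)[(8) + (8) + (-2) + (-2) + (0) + (0)] = 12/12 = 1
  <chi_5*chi_6, chi_6> = (1/12)[1*(4)*conj(2) + 1*(-4)*conj(2) + 2*(-1)*conj(-1) + 2*(1)*conj(-1) + 3*(0)*conj(0) + 3*(0)*conj(0)]
      = (1/12)[(8) + (-8) + (2) + (-2) + (0) + (0)] = 0/12 = 0
Hence the multiplicities are chi_3: 1, chi_4: 1, chi_5: 1. Dimension check: dim(chi_5)*dim(chi_6) = 2*2 = 4 and sum (mult * dim) = 1*1 + 1*1 + 1*2 = 4.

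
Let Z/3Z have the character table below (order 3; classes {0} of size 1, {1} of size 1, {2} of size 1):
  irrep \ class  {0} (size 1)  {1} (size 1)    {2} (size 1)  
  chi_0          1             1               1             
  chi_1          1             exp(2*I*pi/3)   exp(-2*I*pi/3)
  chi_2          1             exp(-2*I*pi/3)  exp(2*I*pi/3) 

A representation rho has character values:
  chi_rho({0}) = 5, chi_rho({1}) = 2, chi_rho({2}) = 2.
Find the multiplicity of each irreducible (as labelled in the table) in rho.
Multiplicities: chi_0: 3, chi_1: 1, chi_2: 1.

Use <chi_rho, chi> = (1/|G|) sum_C |C| * chi_rho(C) * conj(chi(C)) with |G| = 3 for each irreducible chi in the table:
  <chi_rho, chi_0> = (1/3)[1*(5)*conj(1) + 1*(2)*conj(1) + 1*(2)*conj(1)]
      = (1/3)[(5) + (2) + (2)] = 9/3 = 3
  <chi_rho, chi_1> = (1/3)[1*(5)*conj(1) + 1*(2)*conj(exp(2*I*pi/3)) + 1*(2)*conj(exp(-2*I*pi/3))]
      = (1/3)[(5) + (1 + 3*exp(-2*I*pi/3) + exp(2*I*pi/3)) + (1 + exp(-2*I*pi/3) + 3*exp(2*I*pi/3))] = 3/3 = 1
  <chi_rho, chi_2> = (1/3)[1*(5)*conj(1) + 1*(2)*conj(exp(-2*I*pi/3)) + 1*(2)*conj(exp(2*I*pi/3))]
      = (1/3)[(5) + (1 + exp(-2*I*pi/3) + 3*exp(2*I*pi/3)) + (1 + 3*exp(-2*I*pi/3) + exp(2*I*pi/3))] = 3/3 = 1
(Exp terms are combined using exp(i*s)*conj(exp(i*t)) = exp(i*(s-t)), and sums of them are collapsed using the identity that for every m > 1 the m distinct m-th roots of unity sum to 0, e.g. 1 + exp(2*I*pi/3) + exp(-2*I*pi/3) = 0.)
Dimension check: dim(rho) = sum (mult * dim) = 3*1 + 1*1 + 1*1 = 5 = chi_rho(e) = 5.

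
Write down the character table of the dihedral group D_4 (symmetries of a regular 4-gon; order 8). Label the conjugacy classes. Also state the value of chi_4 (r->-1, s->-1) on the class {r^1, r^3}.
Conjugacy classes: {e} of size 1, {r^2} of size 1, {r^1, r^3} of size 2, {s, sr^2, ...} of size 2, {sr, sr^3, ...} of size 2.
Character table:
  irrep \ class              {e} (size 1)  {r^2} (size 1)  {r^1, r^3} (size 2)  {s, sr^2, ...} (size 2)  {sr, sr^3, ...} (size 2)
  chi_1 (triv)               1             1               1                    1                        1                       
  chi_2 (sign: r->1, s->-1)  1             1               1                    -1                       -1                      
  chi_3 (r->-1, s->1)        1             1               -1                   1                        -1                      
  chi_4 (r->-1, s->-1)       1             1               -1                   -1                       1                       
  chi_5 (2d, j=1)            2             -2              0                    0                        0                       

Spot check: chi_4 (r->-1, s->-1) on {r^1, r^3} = -1.

Proof sketch: D_4 has order 2*4 = 8 with 5 conjugacy classes, hence 5 irreducibles. Sum of squared dims 1 + 1 + 1 + 1 + 4 = 8 = |G|. Linear characters come from the abelianisation; the 2-dimensional irreps have character r^k -> 2*cos(2*pi*j*k/4), reflections -> 0.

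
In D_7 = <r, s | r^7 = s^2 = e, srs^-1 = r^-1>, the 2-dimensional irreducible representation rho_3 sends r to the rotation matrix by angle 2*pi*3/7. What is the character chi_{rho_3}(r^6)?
chi_{rho_3}(r^6) = 2*cos(2*pi*3*6/7) = -2*cos(pi/7)

Solution. rho_3(r^6) is rotation by angle 2*pi*3*6/7, whose trace is 2*cos(2*pi*3*6/7) = -2*cos(pi/7).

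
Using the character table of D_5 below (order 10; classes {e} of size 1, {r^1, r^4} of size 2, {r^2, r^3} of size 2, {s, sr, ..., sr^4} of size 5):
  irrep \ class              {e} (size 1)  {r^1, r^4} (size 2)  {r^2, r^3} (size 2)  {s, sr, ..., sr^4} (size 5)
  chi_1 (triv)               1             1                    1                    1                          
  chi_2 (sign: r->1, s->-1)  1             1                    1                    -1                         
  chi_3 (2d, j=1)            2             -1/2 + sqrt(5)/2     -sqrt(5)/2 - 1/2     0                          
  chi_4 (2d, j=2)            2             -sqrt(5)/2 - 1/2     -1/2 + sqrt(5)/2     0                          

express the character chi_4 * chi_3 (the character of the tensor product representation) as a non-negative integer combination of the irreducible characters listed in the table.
chi_4 tensor chi_3 = chi_3 + chi_4 (all other irreducibles have multiplicity 0).

Why: The character of a tensor product is the pointwise product (chi_4 * chi_3)(C) = chi_4(C) * chi_3(C):
  {e}: (2)*(2), {r^1, r^4}: (-sqrt(5)/2 - 1/2)*(-1/2 + sqrt(5)/2), {r^2, r^3}: (-1/2 + sqrt(5)/2)*(-sqrt(5)/2 - 1/2), {s, sr, ..., sr^4}: (0)*(0)
so (chi_4 * chi_3) takes values
  {e} -> 4, {r^1, r^4} -> -1, {r^2, r^3} -> -1, {s, sr, ..., sr^4} -> 0.
Now take the inner product of this character with each irreducible chi from the table, <chi_4*chi_3, chi> = (1/10) sum_C |C| (chi_4*chi_3)(C) conj(chi(C)):
  <chi_4*chi_3, chi_1> = (1/10)[1*(4)*conj(1) + 2*(-1)*conj(1) + 2*(-1)*conj(1) + 5*(0)*conj(1)]
      = (1/10)[(4) + (-2) + (-2) + (0)] = 0/10 = 0
  <chi_4*chi_3, chi_2> = (1/10)[1*(4)*conj(1) + 2*(-1)*conj(1) + 2*(-1)*conj(1) + 5*(0)*conj(-1)]
      = (1/10)[(4) + (-2) + (-2) + (0)] = 0/10 = 0
  <chi_4*chi_3, chi_3> = (1/10)[1*(4)*conj(2) + 2*(-1)*conj(-1/2 + sqrt(5)/2) + 2*(-1)*conj(-sqrt(5)/2 - 1/2) + 5*(0)*conj(0)]
      = (1/10)[(8) + (1 - sqrt(5)) + (1 + sqrt(5)) + (0)] = 10/10 = 1
  <chi_4*chi_3, chi_4> = (1/10)[1*(4)*conj(2) + 2*(-1)*conj(-sqrt(5)/2 - 1/2) + 2*(-1)*conj(-1/2 + sqrt(5)/2) + 5*(0)*conj(0)]
      = (1/10)[(8) + (1 + sqrt(5)) + (1 - sqrt(5)) + (0)] = 10/10 = 1
Hence the multiplicities are chi_3: 1, chi_4: 1. Dimension check: dim(chi_4)*dim(chi_3) = 2*2 = 4 and sum (mult * dim) = 1*2 + 1*2 = 4.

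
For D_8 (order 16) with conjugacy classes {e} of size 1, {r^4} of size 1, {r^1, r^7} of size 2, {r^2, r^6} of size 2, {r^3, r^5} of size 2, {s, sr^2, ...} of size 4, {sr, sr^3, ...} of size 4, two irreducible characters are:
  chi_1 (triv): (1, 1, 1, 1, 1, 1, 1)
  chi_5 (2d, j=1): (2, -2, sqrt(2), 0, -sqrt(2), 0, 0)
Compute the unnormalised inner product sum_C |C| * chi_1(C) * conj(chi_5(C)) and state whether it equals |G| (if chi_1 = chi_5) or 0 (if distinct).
Sum = 0; so <chi_1, chi_5> = 0 (distinct irreducibles are orthogonal).

Reasoning: Compute term by term over conjugacy classes (|C| * chi_1(C) * conj(chi_5(C))):
  1*(1)*conj(2) + 1*(1)*conj(-2) + 2*(1)*conj(sqrt(2)) + 2*(1)*conj(0) + 2*(1)*conj(-sqrt(2)) + 4*(1)*conj(0) + 4*(1)*conj(0)
  = (2) + (-2) + (2*sqrt(2)) + (0) + (-2*sqrt(2)) + (0) + (0)
  = 0.
Dividing by |G| = 16 gives 0/16 = 0, matching the row-orthogonality relation <chi_1, chi_5> = [chi_1 = chi_5].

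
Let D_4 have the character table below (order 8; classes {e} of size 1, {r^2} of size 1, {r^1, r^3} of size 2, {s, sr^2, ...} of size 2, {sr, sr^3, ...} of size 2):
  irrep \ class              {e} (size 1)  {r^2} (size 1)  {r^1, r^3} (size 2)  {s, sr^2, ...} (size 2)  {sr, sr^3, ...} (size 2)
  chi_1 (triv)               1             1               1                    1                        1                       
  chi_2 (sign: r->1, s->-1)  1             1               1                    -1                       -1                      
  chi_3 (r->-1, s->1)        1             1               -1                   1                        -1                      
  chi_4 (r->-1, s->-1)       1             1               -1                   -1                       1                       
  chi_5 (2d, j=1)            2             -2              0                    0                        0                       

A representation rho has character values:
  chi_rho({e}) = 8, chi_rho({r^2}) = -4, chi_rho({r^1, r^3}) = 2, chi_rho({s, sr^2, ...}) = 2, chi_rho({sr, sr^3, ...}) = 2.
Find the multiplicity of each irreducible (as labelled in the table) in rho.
Multiplicities: chi_1: 2, chi_2: 0, chi_3: 0, chi_4: 0, chi_5: 3.

Explanation: Use <chi_rho, chi> = (1/|G|) sum_C |C| * chi_rho(C) * conj(chi(C)) with |G| = 8 for each irreducible chi in the table:
  <chi_rho, chi_1> = (1/8)[1*(8)*conj(1) + 1*(-4)*conj(1) + 2*(2)*conj(1) + 2*(2)*conj(1) + 2*(2)*conj(1)]
      = (1/8)[(8) + (-4) + (4) + (4) + (4)] = 16/8 = 2
  <chi_rho, chi_2> = (1/8)[1*(8)*conj(1) + 1*(-4)*conj(1) + 2*(2)*conj(1) + 2*(2)*conj(-1) + 2*(2)*conj(-1)]
      = (1/8)[(8) + (-4) + (4) + (-4) + (-4)] = 0/8 = 0
  <chi_rho, chi_3> = (1/8)[1*(8)*conj(1) + 1*(-4)*conj(1) + 2*(2)*conj(-1) + 2*(2)*conj(1) + 2*(2)*conj(-1)]
      = (1/8)[(8) + (-4) + (-4) + (4) + (-4)] = 0/8 = 0
  <chi_rho, chi_4> = (1/8)[1*(8)*conj(1) + 1*(-4)*conj(1) + 2*(2)*conj(-1) + 2*(2)*conj(-1) + 2*(2)*conj(1)]
      = (1/8)[(8) + (-4) + (-4) + (-4) + (4)] = 0/8 = 0
  <chi_rho, chi_5> = (1/8)[1*(8)*conj(2) + 1*(-4)*conj(-2) + 2*(2)*conj(0) + 2*(2)*conj(0) + 2*(2)*conj(0)]
      = (1/8)[(16) + (8) + (0) + (0) + (0)] = 24/8 = 3
Dimension check: dim(rho) = sum (mult * dim) = 2*1 + 0*1 + 0*1 + 0*1 + 3*2 = 8 = chi_rho(e) = 8.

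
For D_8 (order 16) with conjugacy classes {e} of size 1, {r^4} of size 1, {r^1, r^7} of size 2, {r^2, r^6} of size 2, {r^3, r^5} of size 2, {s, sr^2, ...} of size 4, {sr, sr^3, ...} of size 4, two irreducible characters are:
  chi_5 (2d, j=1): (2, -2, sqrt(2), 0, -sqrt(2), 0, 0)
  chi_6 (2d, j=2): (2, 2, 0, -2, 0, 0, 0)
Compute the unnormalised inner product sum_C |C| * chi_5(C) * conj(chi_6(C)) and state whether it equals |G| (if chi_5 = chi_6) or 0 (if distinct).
Sum = 0; so <chi_5, chi_6> = 0 (distinct irreducibles are orthogonal).

Derivation: Compute term by term over conjugacy classes (|C| * chi_5(C) * conj(chi_6(C))):
  1*(2)*conj(2) + 1*(-2)*conj(2) + 2*(sqrt(2))*conj(0) + 2*(0)*conj(-2) + 2*(-sqrt(2))*conj(0) + 4*(0)*conj(0) + 4*(0)*conj(0)
  = (4) + (-4) + (0) + (0) + (0) + (0) + (0)
  = 0.
Dividing by |G| = 16 gives 0/16 = 0, matching the row-orthogonality relation <chi_5, chi_6> = [chi_5 = chi_6].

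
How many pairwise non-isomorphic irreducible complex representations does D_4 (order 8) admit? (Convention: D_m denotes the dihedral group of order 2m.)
5

Derivation: The number of irreducible complex representations of a finite group equals its number of conjugacy classes. D_4 has 5 conjugacy classes (n/2 + 3 for n even), so D_4 (order 8) has exactly 5 irreducible complex representations.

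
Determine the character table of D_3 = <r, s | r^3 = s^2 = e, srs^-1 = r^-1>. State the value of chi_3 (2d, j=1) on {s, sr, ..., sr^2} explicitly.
Conjugacy classes: {e} of size 1, {r^1, r^2} of size 2, {s, sr, ..., sr^2} of size 3.
Character table:
  irrep \ class              {e} (size 1)  {r^1, r^2} (size 2)  {s, sr, ..., sr^2} (size 3)
  chi_1 (triv)               1             1                    1                          
  chi_2 (sign: r->1, s->-1)  1             1                    -1                         
  chi_3 (2d, j=1)            2             -1                   0                          

Spot check: chi_3 (2d, j=1) on {s, sr, ..., sr^2} = 0.

Derivation: D_3 has order 2*3 = 6 with 3 conjugacy classes, hence 3 irreducibles. Sum of squared dims 1 + 1 + 4 = 6 = |G|. Linear characters come from the abelianisation; the 2-dimensional irreps have character r^k -> 2*cos(2*pi*j*k/3), reflections -> 0.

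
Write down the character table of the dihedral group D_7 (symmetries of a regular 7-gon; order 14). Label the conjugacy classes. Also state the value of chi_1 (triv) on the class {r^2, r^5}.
Conjugacy classes: {e} of size 1, {r^1, r^6} of size 2, {r^2, r^5} of size 2, {r^3, r^4} of size 2, {s, sr, ..., sr^6} of size 7.
Character table:
  irrep \ class              {e} (size 1)  {r^1, r^6} (size 2)  {r^2, r^5} (size 2)  {r^3, r^4} (size 2)  {s, sr, ..., sr^6} (size 7)
  chi_1 (triv)               1             1                    1                    1                    1                          
  chi_2 (sign: r->1, s->-1)  1             1                    1                    1                    -1                         
  chi_3 (2d, j=1)            2             2*cos(2*pi/7)        -2*cos(3*pi/7)       -2*cos(pi/7)         0                          
  chi_4 (2d, j=2)            2             -2*cos(3*pi/7)       -2*cos(pi/7)         2*cos(2*pi/7)        0                          
  chi_5 (2d, j=3)            2             -2*cos(pi/7)         2*cos(2*pi/7)        -2*cos(3*pi/7)       0                          

Spot check: chi_1 (triv) on {r^2, r^5} = 1.

Proof sketch: D_7 has order 2*7 = 14 with 5 conjugacy classes, hence 5 irreducibles. Sum of squared dims 1 + 1 + 4 + 4 + 4 = 14 = |G|. Linear characters come from the abelianisation; the 2-dimensional irreps have character r^k -> 2*cos(2*pi*j*k/7), reflections -> 0.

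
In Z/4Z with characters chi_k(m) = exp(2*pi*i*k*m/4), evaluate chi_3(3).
chi_3(3) = zeta_4^9 = I

Argument: chi_3(3) = zeta_4^(3*3) = zeta_4^9. Since zeta_4^4 = 1, this equals zeta_4^1 = exp(2*pi*i*1/4) = I.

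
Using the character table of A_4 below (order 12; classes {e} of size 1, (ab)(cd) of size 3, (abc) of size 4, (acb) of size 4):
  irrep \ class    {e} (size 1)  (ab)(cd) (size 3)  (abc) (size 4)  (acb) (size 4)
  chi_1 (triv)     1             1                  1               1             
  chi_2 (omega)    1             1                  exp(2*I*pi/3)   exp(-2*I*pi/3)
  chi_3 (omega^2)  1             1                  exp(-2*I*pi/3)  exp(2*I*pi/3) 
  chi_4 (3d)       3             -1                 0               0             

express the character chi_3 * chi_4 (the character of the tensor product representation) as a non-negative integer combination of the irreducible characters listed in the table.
chi_3 tensor chi_4 = chi_4 (all other irreducibles have multiplicity 0).

Reasoning: The character of a tensor product is the pointwise product (chi_3 * chi_4)(C) = chi_3(C) * chi_4(C):
  {e}: (1)*(3), (ab)(cd): (1)*(-1), (abc): (exp(-2*I*pi/3))*(0), (acb): (exp(2*I*pi/3))*(0)
so (chi_3 * chi_4) takes values
  {e} -> 3, (ab)(cd) -> -1, (abc) -> 0, (acb) -> 0.
Now take the inner product of this character with each irreducible chi from the table, <chi_3*chi_4, chi> = (1/12) sum_C |C| (chi_3*chi_4)(C) conj(chi(C)):
  <chi_3*chi_4, chi_1> = (1/12)[1*(3)*conj(1) + 3*(-1)*conj(1) + 4*(0)*conj(1) + 4*(0)*conj(1)]
      = (1/12)[(3) + (-3) + (0) + (0)] = 0/12 = 0
  <chi_3*chi_4, chi_2> = (1/12)[1*(3)*conj(1) + 3*(-1)*conj(1) + 4*(0)*conj(exp(2*I*pi/3)) + 4*(0)*conj(exp(-2*I*pi/3))]
      = (1/12)[(3) + (-3) + (0) + (0)] = 0/12 = 0
  <chi_3*chi_4, chi_3> = (1/12)[1*(3)*conj(1) + 3*(-1)*conj(1) + 4*(0)*conj(exp(-2*I*pi/3)) + 4*(0)*conj(exp(2*I*pi/3))]
      = (1/12)[(3) + (-3) + (0) + (0)] = 0/12 = 0
  <chi_3*chi_4, chi_4> = (1/12)[1*(3)*conj(3) + 3*(-1)*conj(-1) + 4*(0)*conj(0) + 4*(0)*conj(0)]
      = (1/12)[(9) + (3) + (0) + (0)] = 12/12 = 1
(Exp terms are combined using exp(i*s)*conj(exp(i*t)) = exp(i*(s-t)), and sums of them are collapsed using the identity that for every m > 1 the m distinct m-th roots of unity sum to 0, e.g. 1 + exp(2*I*pi/3) + exp(-2*I*pi/3) = 0.)
Hence the multiplicities are chi_4: 1. Dimension check: dim(chi_3)*dim(chi_4) = 1*3 = 3 and sum (mult * dim) = 1*3 = 3.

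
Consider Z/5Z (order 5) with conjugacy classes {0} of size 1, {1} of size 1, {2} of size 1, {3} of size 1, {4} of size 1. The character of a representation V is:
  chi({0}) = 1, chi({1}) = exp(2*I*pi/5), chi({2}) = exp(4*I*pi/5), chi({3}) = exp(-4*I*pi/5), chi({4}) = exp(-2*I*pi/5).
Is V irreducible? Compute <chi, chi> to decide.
Irreducible: <chi, chi> = 1.

Solution. <chi, chi> = (1/|G|) sum_C |C| * |chi(C)|^2 = (1/5)[1*|1|^2 + 1*|exp(2*I*pi/5)|^2 + 1*|exp(4*I*pi/5)|^2 + 1*|exp(-4*I*pi/5)|^2 + 1*|exp(-2*I*pi/5)|^2]
  = (1/5)[(1) + (1) + (1) + (1) + (1)] = 5/5 = 1.
(Exp terms are combined using exp(i*s)*conj(exp(i*t)) = exp(i*(s-t)), and sums of them are collapsed using the identity that for every m > 1 the m distinct m-th roots of unity sum to 0, e.g. 1 + exp(2*I*pi/3) + exp(-2*I*pi/3) = 0.)
A character is irreducible iff <chi, chi> = 1, so this representation is irreducible.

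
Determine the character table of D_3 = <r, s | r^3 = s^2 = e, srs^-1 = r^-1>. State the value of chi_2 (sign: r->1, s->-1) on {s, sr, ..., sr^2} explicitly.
Conjugacy classes: {e} of size 1, {r^1, r^2} of size 2, {s, sr, ..., sr^2} of size 3.
Character table:
  irrep \ class              {e} (size 1)  {r^1, r^2} (size 2)  {s, sr, ..., sr^2} (size 3)
  chi_1 (triv)               1             1                    1                          
  chi_2 (sign: r->1, s->-1)  1             1                    -1                         
  chi_3 (2d, j=1)            2             -1                   0                          

Spot check: chi_2 (sign: r->1, s->-1) on {s, sr, ..., sr^2} = -1.

Details: D_3 has order 2*3 = 6 with 3 conjugacy classes, hence 3 irreducibles. Sum of squared dims 1 + 1 + 4 = 6 = |G|. Linear characters come from the abelianisation; the 2-dimensional irreps have character r^k -> 2*cos(2*pi*j*k/3), reflections -> 0.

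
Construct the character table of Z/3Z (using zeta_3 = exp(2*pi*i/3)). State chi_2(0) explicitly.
Character table of Z/3Z (irreps indexed chi_0,...,chi_2 with chi_k(m) = zeta_3^(k*m), zeta_3 = exp(2*pi*i/3)):
  irrep \ class  {0} (size 1)  {1} (size 1)    {2} (size 1)  
  chi_0          1             1               1             
  chi_1          1             exp(2*I*pi/3)   exp(-2*I*pi/3)
  chi_2          1             exp(-2*I*pi/3)  exp(2*I*pi/3) 

Spot check: chi_2(0) = zeta_3^(2*0) = zeta_3^0 = 1.

Working: Z/3Z is abelian, so all 3 irreducible complex representations are 1-dimensional. They are given by chi_k(m) = zeta_3^(k*m) for k = 0,...,2. Row orthogonality: sum_m chi_k(m) conj(chi_l(m)) = 3 * [k = l].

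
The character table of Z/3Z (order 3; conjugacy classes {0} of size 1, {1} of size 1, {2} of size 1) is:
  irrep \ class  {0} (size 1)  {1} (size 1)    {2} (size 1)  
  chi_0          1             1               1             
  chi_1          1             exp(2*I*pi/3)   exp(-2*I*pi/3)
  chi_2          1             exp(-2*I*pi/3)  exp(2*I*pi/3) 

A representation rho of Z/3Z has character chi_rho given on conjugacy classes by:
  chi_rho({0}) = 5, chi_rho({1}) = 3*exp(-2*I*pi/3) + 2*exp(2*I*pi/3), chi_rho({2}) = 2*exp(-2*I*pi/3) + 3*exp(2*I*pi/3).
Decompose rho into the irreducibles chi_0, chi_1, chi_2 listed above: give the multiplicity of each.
Multiplicities: chi_0: 0, chi_1: 2, chi_2: 3.

Justification: Use <chi_rho, chi> = (1/|G|) sum_C |C| * chi_rho(C) * conj(chi(C)) with |G| = 3 for each irreducible chi in the table:
  <chi_rho, chi_0> = (1/3)[1*(5)*conj(1) + 1*(3*exp(-2*I*pi/3) + 2*exp(2*I*pi/3))*conj(1) + 1*(2*exp(-2*I*pi/3) + 3*exp(2*I*pi/3))*conj(1)]
      = (1/3)[(5) + (3*exp(-2*I*pi/3) + 2*exp(2*I*pi/3)) + (2*exp(-2*I*pi/3) + 3*exp(2*I*pi/3))] = 0/3 = 0
  <chi_rho, chi_1> = (1/3)[1*(5)*conj(1) + 1*(3*exp(-2*I*pi/3) + 2*exp(2*I*pi/3))*conj(exp(2*I*pi/3)) + 1*(2*exp(-2*I*pi/3) + 3*exp(2*I*pi/3))*conj(exp(-2*I*pi/3))]
      = (1/3)[(5) + (2 + 3*exp(2*I*pi/3)) + (2 + 3*exp(-2*I*pi/3))] = 6/3 = 2
  <chi_rho, chi_2> = (1/3)[1*(5)*conj(1) + 1*(3*exp(-2*I*pi/3) + 2*exp(2*I*pi/3))*conj(exp(-2*I*pi/3)) + 1*(2*exp(-2*I*pi/3) + 3*exp(2*I*pi/3))*conj(exp(2*I*pi/3))]
      = (1/3)[(5) + (3 + 2*exp(-2*I*pi/3)) + (3 + 2*exp(2*I*pi/3))] = 9/3 = 3
(Exp terms are combined using exp(i*s)*conj(exp(i*t)) = exp(i*(s-t)), and sums of them are collapsed using the identity that for every m > 1 the m distinct m-th roots of unity sum to 0, e.g. 1 + exp(2*I*pi/3) + exp(-2*I*pi/3) = 0.)
Dimension check: dim(rho) = sum (mult * dim) = 0*1 + 2*1 + 3*1 = 5 = chi_rho(e) = 5.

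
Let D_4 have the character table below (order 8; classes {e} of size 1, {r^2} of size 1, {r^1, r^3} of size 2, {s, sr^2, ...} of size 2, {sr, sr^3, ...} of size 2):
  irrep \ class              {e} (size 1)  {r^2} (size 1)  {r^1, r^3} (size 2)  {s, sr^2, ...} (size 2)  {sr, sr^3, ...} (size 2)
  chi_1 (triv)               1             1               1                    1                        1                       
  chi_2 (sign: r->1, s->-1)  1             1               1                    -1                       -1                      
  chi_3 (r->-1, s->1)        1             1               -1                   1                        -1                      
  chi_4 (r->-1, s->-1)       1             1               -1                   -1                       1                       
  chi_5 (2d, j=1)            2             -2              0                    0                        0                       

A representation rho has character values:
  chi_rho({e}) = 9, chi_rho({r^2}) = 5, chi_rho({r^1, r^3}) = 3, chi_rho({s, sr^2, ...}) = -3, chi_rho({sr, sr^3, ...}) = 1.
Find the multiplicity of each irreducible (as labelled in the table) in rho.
Multiplicities: chi_1: 2, chi_2: 3, chi_3: 0, chi_4: 2, chi_5: 1.

Details: Use <chi_rho, chi> = (1/|G|) sum_C |C| * chi_rho(C) * conj(chi(C)) with |G| = 8 for each irreducible chi in the table:
  <chi_rho, chi_1> = (1/8)[1*(9)*conj(1) + 1*(5)*conj(1) + 2*(3)*conj(1) + 2*(-3)*conj(1) + 2*(1)*conj(1)]
      = (1/8)[(9) + (5) + (6) + (-6) + (2)] = 16/8 = 2
  <chi_rho, chi_2> = (1/8)[1*(9)*conj(1) + 1*(5)*conj(1) + 2*(3)*conj(1) + 2*(-3)*conj(-1) + 2*(1)*conj(-1)]
      = (1/8)[(9) + (5) + (6) + (6) + (-2)] = 24/8 = 3
  <chi_rho, chi_3> = (1/8)[1*(9)*conj(1) + 1*(5)*conj(1) + 2*(3)*conj(-1) + 2*(-3)*conj(1) + 2*(1)*conj(-1)]
      = (1/8)[(9) + (5) + (-6) + (-6) + (-2)] = 0/8 = 0
  <chi_rho, chi_4> = (1/8)[1*(9)*conj(1) + 1*(5)*conj(1) + 2*(3)*conj(-1) + 2*(-3)*conj(-1) + 2*(1)*conj(1)]
      = (1/8)[(9) + (5) + (-6) + (6) + (2)] = 16/8 = 2
  <chi_rho, chi_5> = (1/8)[1*(9)*conj(2) + 1*(5)*conj(-2) + 2*(3)*conj(0) + 2*(-3)*conj(0) + 2*(1)*conj(0)]
      = (1/8)[(18) + (-10) + (0) + (0) + (0)] = 8/8 = 1
Dimension check: dim(rho) = sum (mult * dim) = 2*1 + 3*1 + 0*1 + 2*1 + 1*2 = 9 = chi_rho(e) = 9.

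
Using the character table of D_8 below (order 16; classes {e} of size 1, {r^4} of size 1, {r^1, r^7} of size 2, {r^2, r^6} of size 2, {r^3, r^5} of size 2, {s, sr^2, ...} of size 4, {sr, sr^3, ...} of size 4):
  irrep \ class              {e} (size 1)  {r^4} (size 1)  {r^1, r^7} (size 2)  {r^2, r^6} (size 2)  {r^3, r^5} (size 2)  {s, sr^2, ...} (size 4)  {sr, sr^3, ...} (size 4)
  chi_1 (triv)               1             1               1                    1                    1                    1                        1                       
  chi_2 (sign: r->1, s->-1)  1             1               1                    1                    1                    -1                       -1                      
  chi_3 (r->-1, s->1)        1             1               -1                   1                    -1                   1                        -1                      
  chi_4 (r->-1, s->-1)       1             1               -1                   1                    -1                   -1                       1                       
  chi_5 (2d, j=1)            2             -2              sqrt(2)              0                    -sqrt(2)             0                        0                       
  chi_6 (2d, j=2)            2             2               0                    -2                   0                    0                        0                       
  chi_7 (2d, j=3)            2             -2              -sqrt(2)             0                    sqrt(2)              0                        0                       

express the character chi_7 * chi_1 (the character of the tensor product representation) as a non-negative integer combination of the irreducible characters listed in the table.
chi_7 tensor chi_1 = chi_7 (all other irreducibles have multiplicity 0).

Derivation: The character of a tensor product is the pointwise product (chi_7 * chi_1)(C) = chi_7(C) * chi_1(C):
  {e}: (2)*(1), {r^4}: (-2)*(1), {r^1, r^7}: (-sqrt(2))*(1), {r^2, r^6}: (0)*(1), {r^3, r^5}: (sqrt(2))*(1), {s, sr^2, ...}: (0)*(1), {sr, sr^3, ...}: (0)*(1)
so (chi_7 * chi_1) takes values
  {e} -> 2, {r^4} -> -2, {r^1, r^7} -> -sqrt(2), {r^2, r^6} -> 0, {r^3, r^5} -> sqrt(2), {s, sr^2, ...} -> 0, {sr, sr^3, ...} -> 0.
Now take the inner product of this character with each irreducible chi from the table, <chi_7*chi_1, chi> = (1/16) sum_C |C| (chi_7*chi_1)(C) conj(chi(C)):
  <chi_7*chi_1, chi_1> = (1/16)[1*(2)*conj(1) + 1*(-2)*conj(1) + 2*(-sqrt(2))*conj(1) + 2*(0)*conj(1) + 2*(sqrt(2))*conj(1) + 4*(0)*conj(1) + 4*(0)*conj(1)]
      = (1/16)[(2) + (-2) + (-2*sqrt(2)) + (0) + (2*sqrt(2)) + (0) + (0)] = 0/16 = 0
  <chi_7*chi_1, chi_2> = (1/16)[1*(2)*conj(1) + 1*(-2)*conj(1) + 2*(-sqrt(2))*conj(1) + 2*(0)*conj(1) + 2*(sqrt(2))*conj(1) + 4*(0)*conj(-1) + 4*(0)*conj(-1)]
      = (1/16)[(2) + (-2) + (-2*sqrt(2)) + (0) + (2*sqrt(2)) + (0) + (0)] = 0/16 = 0
  <chi_7*chi_1, chi_3> = (1/16)[1*(2)*conj(1) + 1*(-2)*conj(1) + 2*(-sqrt(2))*conj(-1) + 2*(0)*conj(1) + 2*(sqrt(2))*conj(-1) + 4*(0)*conj(1) + 4*(0)*conj(-1)]
      = (1/16)[(2) + (-2) + (2*sqrt(2)) + (0) + (-2*sqrt(2)) + (0) + (0)] = 0/16 = 0
  <chi_7*chi_1, chi_4> = (1/16)[1*(2)*conj(1) + 1*(-2)*conj(1) + 2*(-sqrt(2))*conj(-1) + 2*(0)*conj(1) + 2*(sqrt(2))*conj(-1) + 4*(0)*conj(-1) + 4*(0)*conj(1)]
      = (1/16)[(2) + (-2) + (2*sqrt(2)) + (0) + (-2*sqrt(2)) + (0) + (0)] = 0/16 = 0
  <chi_7*chi_1, chi_5> = (1/16)[1*(2)*conj(2) + 1*(-2)*conj(-2) + 2*(-sqrt(2))*conj(sqrt(2)) + 2*(0)*conj(0) + 2*(sqrt(2))*conj(-sqrt(2)) + 4*(0)*conj(0) + 4*(0)*conj(0)]
      = (1/16)[(4) + (4) + (-4) + (0) + (-4) + (0) + (0)] = 0/16 = 0
  <chi_7*chi_1, chi_6> = (1/16)[1*(2)*conj(2) + 1*(-2)*conj(2) + 2*(-sqrt(2))*conj(0) + 2*(0)*conj(-2) + 2*(sqrt(2))*conj(0) + 4*(0)*conj(0) + 4*(0)*conj(0)]
      = (1/16)[(4) + (-4) + (0) + (0) + (0) + (0) + (0)] = 0/16 = 0
  <chi_7*chi_1, chi_7> = (1/16)[1*(2)*conj(2) + 1*(-2)*conj(-2) + 2*(-sqrt(2))*conj(-sqrt(2)) + 2*(0)*conj(0) + 2*(sqrt(2))*conj(sqrt(2)) + 4*(0)*conj(0) + 4*(0)*conj(0)]
      = (1/16)[(4) + (4) + (4) + (0) + (4) + (0) + (0)] = 16/16 = 1
Hence the multiplicities are chi_7: 1. Dimension check: dim(chi_7)*dim(chi_1) = 2*1 = 2 and sum (mult * dim) = 1*2 = 2.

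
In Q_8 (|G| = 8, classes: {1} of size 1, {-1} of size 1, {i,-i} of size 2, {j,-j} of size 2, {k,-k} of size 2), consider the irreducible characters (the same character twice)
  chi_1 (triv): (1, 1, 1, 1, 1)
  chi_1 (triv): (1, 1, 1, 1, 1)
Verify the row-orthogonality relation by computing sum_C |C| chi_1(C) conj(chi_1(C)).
Sum = 8 = |G| = 8; so <chi_1, chi_1> = 1 (norm-1 confirms irreducibility).

Proof sketch: Compute term by term over conjugacy classes (|C| * chi_1(C) * conj(chi_1(C))):
  1*(1)*conj(1) + 1*(1)*conj(1) + 2*(1)*conj(1) + 2*(1)*conj(1) + 2*(1)*conj(1)
  = (1) + (1) + (2) + (2) + (2)
  = 8.
Dividing by |G| = 8 gives 8/8 = 1, matching the row-orthogonality relation <chi_1, chi_1> = [chi_1 = chi_1].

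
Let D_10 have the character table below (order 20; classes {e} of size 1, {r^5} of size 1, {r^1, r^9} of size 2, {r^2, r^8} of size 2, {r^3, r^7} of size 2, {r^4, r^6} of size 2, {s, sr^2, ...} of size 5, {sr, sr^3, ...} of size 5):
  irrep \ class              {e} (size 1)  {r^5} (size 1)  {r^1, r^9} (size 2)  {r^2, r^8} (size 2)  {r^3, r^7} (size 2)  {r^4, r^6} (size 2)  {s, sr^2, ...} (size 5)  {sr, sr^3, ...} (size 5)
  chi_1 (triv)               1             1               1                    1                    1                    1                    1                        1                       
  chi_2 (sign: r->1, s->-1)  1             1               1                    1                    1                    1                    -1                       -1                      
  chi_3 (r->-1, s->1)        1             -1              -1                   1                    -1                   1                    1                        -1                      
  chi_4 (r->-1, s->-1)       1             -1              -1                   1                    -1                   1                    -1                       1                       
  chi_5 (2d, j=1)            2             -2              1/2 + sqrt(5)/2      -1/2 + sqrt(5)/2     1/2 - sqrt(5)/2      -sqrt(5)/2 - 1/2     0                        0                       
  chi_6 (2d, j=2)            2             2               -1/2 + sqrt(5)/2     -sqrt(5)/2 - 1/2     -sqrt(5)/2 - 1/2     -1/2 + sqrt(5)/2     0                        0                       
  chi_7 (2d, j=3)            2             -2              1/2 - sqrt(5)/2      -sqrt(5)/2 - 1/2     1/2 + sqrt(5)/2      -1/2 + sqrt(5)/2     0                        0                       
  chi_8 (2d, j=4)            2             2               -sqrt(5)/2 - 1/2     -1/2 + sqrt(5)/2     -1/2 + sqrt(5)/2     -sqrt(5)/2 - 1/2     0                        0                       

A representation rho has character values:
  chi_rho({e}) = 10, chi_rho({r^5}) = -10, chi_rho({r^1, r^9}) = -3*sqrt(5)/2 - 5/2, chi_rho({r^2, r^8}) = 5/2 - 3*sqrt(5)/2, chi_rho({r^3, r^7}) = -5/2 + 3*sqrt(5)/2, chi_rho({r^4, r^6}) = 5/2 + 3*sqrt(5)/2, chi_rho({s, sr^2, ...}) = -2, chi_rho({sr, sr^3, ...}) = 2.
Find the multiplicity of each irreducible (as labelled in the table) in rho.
Multiplicities: chi_1: 0, chi_2: 0, chi_3: 1, chi_4: 3, chi_5: 0, chi_6: 0, chi_7: 3, chi_8: 0.

Solution. Use <chi_rho, chi> = (1/|G|) sum_C |C| * chi_rho(C) * conj(chi(C)) with |G| = 20 for each irreducible chi in the table:
  <chi_rho, chi_1> = (1/20)[1*(10)*conj(1) + 1*(-10)*conj(1) + 2*(-3*sqrt(5)/2 - 5/2)*conj(1) + 2*(5/2 - 3*sqrt(5)/2)*conj(1) + 2*(-5/2 + 3*sqrt(5)/2)*conj(1) + 2*(5/2 + 3*sqrt(5)/2)*conj(1) + 5*(-2)*conj(1) + 5*(2)*conj(1)]
      = (1/20)[(10) + (-10) + (-3*sqrt(5) - 5) + (5 - 3*sqrt(5)) + (-5 + 3*sqrt(5)) + (5 + 3*sqrt(5)) + (-10) + (10)] = 0/20 = 0
  <chi_rho, chi_2> = (1/20)[1*(10)*conj(1) + 1*(-10)*conj(1) + 2*(-3*sqrt(5)/2 - 5/2)*conj(1) + 2*(5/2 - 3*sqrt(5)/2)*conj(1) + 2*(-5/2 + 3*sqrt(5)/2)*conj(1) + 2*(5/2 + 3*sqrt(5)/2)*conj(1) + 5*(-2)*conj(-1) + 5*(2)*conj(-1)]
      = (1/20)[(10) + (-10) + (-3*sqrt(5) - 5) + (5 - 3*sqrt(5)) + (-5 + 3*sqrt(5)) + (5 + 3*sqrt(5)) + (10) + (-10)] = 0/20 = 0
  <chi_rho, chi_3> = (1/20)[1*(10)*conj(1) + 1*(-10)*conj(-1) + 2*(-3*sqrt(5)/2 - 5/2)*conj(-1) + 2*(5/2 - 3*sqrt(5)/2)*conj(1) + 2*(-5/2 + 3*sqrt(5)/2)*conj(-1) + 2*(5/2 + 3*sqrt(5)/2)*conj(1) + 5*(-2)*conj(1) + 5*(2)*conj(-1)]
      = (1/20)[(10) + (10) + (5 + 3*sqrt(5)) + (5 - 3*sqrt(5)) + (5 - 3*sqrt(5)) + (5 + 3*sqrt(5)) + (-10) + (-10)] = 20/20 = 1
  <chi_rho, chi_4> = (1/20)[1*(10)*conj(1) + 1*(-10)*conj(-1) + 2*(-3*sqrt(5)/2 - 5/2)*conj(-1) + 2*(5/2 - 3*sqrt(5)/2)*conj(1) + 2*(-5/2 + 3*sqrt(5)/2)*conj(-1) + 2*(5/2 + 3*sqrt(5)/2)*conj(1) + 5*(-2)*conj(-1) + 5*(2)*conj(1)]
      = (1/20)[(10) + (10) + (5 + 3*sqrt(5)) + (5 - 3*sqrt(5)) + (5 - 3*sqrt(5)) + (5 + 3*sqrt(5)) + (10) + (10)] = 60/20 = 3
  <chi_rho, chi_5> = (1/20)[1*(10)*conj(2) + 1*(-10)*conj(-2) + 2*(-3*sqrt(5)/2 - 5/2)*conj(1/2 + sqrt(5)/2) + 2*(5/2 - 3*sqrt(5)/2)*conj(-1/2 + sqrt(5)/2) + 2*(-5/2 + 3*sqrt(5)/2)*conj(1/2 - sqrt(5)/2) + 2*(5/2 + 3*sqrt(5)/2)*conj(-sqrt(5)/2 - 1/2) + 5*(-2)*conj(0) + 5*(2)*conj(0)]
      = (1/20)[(20) + (20) + (-10 - 4*sqrt(5)) + (-10 + 4*sqrt(5)) + (-10 + 4*sqrt(5)) + (-10 - 4*sqrt(5)) + (0) + (0)] = 0/20 = 0
  <chi_rho, chi_6> = (1/20)[1*(10)*conj(2) + 1*(-10)*conj(2) + 2*(-3*sqrt(5)/2 - 5/2)*conj(-1/2 + sqrt(5)/2) + 2*(5/2 - 3*sqrt(5)/2)*conj(-sqrt(5)/2 - 1/2) + 2*(-5/2 + 3*sqrt(5)/2)*conj(-sqrt(5)/2 - 1/2) + 2*(5/2 + 3*sqrt(5)/2)*conj(-1/2 + sqrt(5)/2) + 5*(-2)*conj(0) + 5*(2)*conj(0)]
      = (1/20)[(20) + (-20) + (-5 - sqrt(5)) + (5 - sqrt(5)) + (-5 + sqrt(5)) + (sqrt(5) + 5) + (0) + (0)] = 0/20 = 0
  <chi_rho, chi_7> = (1/20)[1*(10)*conj(2) + 1*(-10)*conj(-2) + 2*(-3*sqrt(5)/2 - 5/2)*conj(1/2 - sqrt(5)/2) + 2*(5/2 - 3*sqrt(5)/2)*conj(-sqrt(5)/2 - 1/2) + 2*(-5/2 + 3*sqrt(5)/2)*conj(1/2 + sqrt(5)/2) + 2*(5/2 + 3*sqrt(5)/2)*conj(-1/2 + sqrt(5)/2) + 5*(-2)*conj(0) + 5*(2)*conj(0)]
      = (1/20)[(20) + (20) + (sqrt(5) + 5) + (5 - sqrt(5)) + (5 - sqrt(5)) + (sqrt(5) + 5) + (0) + (0)] = 60/20 = 3
  <chi_rho, chi_8> = (1/20)[1*(10)*conj(2) + 1*(-10)*conj(2) + 2*(-3*sqrt(5)/2 - 5/2)*conj(-sqrt(5)/2 - 1/2) + 2*(5/2 - 3*sqrt(5)/2)*conj(-1/2 + sqrt(5)/2) + 2*(-5/2 + 3*sqrt(5)/2)*conj(-1/2 + sqrt(5)/2) + 2*(5/2 + 3*sqrt(5)/2)*conj(-sqrt(5)/2 - 1/2) + 5*(-2)*conj(0) + 5*(2)*conj(0)]
      = (1/20)[(20) + (-20) + (4*sqrt(5) + 10) + (-10 + 4*sqrt(5)) + (10 - 4*sqrt(5)) + (-10 - 4*sqrt(5)) + (0) + (0)] = 0/20 = 0
Dimension check: dim(rho) = sum (mult * dim) = 0*1 + 0*1 + 1*1 + 3*1 + 0*2 + 0*2 + 3*2 + 0*2 = 10 = chi_rho(e) = 10.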